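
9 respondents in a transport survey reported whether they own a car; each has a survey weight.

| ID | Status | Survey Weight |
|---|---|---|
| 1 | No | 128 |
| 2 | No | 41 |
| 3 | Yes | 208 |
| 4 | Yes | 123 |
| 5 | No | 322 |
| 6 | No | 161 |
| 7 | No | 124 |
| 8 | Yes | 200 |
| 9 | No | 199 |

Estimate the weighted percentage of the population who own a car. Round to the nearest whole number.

Sum of weights for 'Yes' = 208 + 123 + 200 = 531
Total weight = 128 + 41 + 208 + 123 + 322 + 161 + 124 + 200 + 199 = 1506
Weighted proportion = 531 / 1506 = 0.35258964 → 35.258964%

35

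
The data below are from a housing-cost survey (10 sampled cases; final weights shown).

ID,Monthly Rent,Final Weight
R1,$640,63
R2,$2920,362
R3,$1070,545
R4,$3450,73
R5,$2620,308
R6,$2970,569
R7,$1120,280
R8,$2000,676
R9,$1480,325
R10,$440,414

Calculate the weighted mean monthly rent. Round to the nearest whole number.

Weighted sum = 640×63 + 2920×362 + 1070×545 + 3450×73 + 2620×308 + 2970×569 + 1120×280 + 2000×676 + 1480×325 + 440×414
  = 6758010
Sum of weights = 3615
Weighted mean = 6758010 / 3615 = 1869.4357

1869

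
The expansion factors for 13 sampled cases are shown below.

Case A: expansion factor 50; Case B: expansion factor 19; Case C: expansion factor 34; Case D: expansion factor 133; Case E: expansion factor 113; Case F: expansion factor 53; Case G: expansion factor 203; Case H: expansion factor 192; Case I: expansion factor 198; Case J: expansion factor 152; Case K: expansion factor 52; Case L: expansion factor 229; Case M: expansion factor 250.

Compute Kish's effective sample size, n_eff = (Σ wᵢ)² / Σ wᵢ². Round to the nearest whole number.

Σ wᵢ = 1678
Σ wᵢ² = 295310
n_eff = 1678² / 295310 = 2815684 / 295310 = 9.534672

10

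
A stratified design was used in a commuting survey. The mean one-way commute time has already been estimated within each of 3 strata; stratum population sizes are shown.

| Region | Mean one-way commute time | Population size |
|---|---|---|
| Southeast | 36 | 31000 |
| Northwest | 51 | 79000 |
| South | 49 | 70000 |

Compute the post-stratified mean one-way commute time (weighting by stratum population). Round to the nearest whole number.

Σ Nₕ·x̄ₕ = 36×31000 + 51×79000 + 49×70000
  = 8575000
Σ Nₕ = 31000 + 79000 + 70000 = 180000
Overall mean = 8575000 / 180000 = 47.638889

48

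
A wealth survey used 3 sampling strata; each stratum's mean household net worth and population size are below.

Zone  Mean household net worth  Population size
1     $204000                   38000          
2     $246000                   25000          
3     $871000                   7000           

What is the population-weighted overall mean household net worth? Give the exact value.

Σ Nₕ·x̄ₕ = 204000×38000 + 246000×25000 + 871000×7000
  = 7752000000 + 6150000000 + 6097000000 = 19999000000
Σ Nₕ = 38000 + 25000 + 7000 = 70000
Overall mean = 19999000000 / 70000 = 285700

285700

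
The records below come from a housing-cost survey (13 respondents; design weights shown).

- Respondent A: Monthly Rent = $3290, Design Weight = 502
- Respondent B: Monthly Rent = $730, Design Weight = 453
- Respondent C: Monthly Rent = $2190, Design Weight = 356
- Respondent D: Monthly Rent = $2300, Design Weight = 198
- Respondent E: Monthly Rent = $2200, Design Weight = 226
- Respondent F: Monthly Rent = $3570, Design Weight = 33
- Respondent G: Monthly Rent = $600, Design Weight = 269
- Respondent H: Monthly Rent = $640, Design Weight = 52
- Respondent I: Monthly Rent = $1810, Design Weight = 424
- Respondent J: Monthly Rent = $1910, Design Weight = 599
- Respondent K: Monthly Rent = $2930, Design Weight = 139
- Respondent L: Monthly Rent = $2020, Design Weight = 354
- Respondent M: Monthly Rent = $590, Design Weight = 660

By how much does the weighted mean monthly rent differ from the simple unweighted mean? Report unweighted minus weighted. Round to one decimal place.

Unweighted sum = 24780
Unweighted mean = 24780 / 13 = 1906.1538
Weighted sum = 7450280
Sum of weights = 4265
Weighted mean = 7450280 / 4265 = 1746.8417
Difference (unweighted minus weighted) = 159.31211

159.3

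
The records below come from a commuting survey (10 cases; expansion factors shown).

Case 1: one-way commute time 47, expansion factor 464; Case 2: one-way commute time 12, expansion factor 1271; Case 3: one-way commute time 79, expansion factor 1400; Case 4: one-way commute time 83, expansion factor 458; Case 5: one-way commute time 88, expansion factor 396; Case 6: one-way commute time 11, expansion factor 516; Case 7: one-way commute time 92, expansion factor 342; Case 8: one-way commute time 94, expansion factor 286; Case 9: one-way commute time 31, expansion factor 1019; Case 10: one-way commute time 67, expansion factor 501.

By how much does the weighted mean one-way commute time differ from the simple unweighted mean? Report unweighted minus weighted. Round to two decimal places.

7.84

Unweighted sum = 47 + 12 + 79 + 83 + 88 + 11 + 92 + 94 + 31 + 67 = 604
Unweighted mean = 604 / 10 = 60.4
Weighted sum = 47×464 + 12×1271 + 79×1400 + 83×458 + 88×396 + 11×516 + 92×342 + 94×286 + 31×1019 + 67×501
  = 21808 + 15252 + 110600 + 38014 + 34848 + 5676 + 31464 + 26884 + 31589 + 33567 = 349702
Sum of weights = 6653
Weighted mean = 349702 / 6653 = 52.563054
Difference (unweighted minus weighted) = 7.8369457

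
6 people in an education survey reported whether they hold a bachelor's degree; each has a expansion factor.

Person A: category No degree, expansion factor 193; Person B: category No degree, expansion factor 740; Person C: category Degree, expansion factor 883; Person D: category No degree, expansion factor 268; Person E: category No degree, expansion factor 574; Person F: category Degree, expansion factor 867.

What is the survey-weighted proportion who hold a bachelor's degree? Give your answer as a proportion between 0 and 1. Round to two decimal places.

0.50

Sum of weights for 'Degree' = 883 + 867 = 1750
Total weight = 193 + 740 + 883 + 268 + 574 + 867 = 3525
Weighted proportion = 1750 / 3525 = 0.4964539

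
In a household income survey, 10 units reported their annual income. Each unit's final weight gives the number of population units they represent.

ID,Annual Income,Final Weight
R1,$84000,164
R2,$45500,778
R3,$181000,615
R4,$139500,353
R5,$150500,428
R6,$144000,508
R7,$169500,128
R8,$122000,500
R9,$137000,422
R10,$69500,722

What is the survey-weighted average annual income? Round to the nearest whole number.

116498

Weighted sum = 537988500
Sum of weights = 164 + 778 + 615 + 353 + 428 + 508 + 128 + 500 + 422 + 722 = 4618
Weighted mean = 537988500 / 4618 = 116498.16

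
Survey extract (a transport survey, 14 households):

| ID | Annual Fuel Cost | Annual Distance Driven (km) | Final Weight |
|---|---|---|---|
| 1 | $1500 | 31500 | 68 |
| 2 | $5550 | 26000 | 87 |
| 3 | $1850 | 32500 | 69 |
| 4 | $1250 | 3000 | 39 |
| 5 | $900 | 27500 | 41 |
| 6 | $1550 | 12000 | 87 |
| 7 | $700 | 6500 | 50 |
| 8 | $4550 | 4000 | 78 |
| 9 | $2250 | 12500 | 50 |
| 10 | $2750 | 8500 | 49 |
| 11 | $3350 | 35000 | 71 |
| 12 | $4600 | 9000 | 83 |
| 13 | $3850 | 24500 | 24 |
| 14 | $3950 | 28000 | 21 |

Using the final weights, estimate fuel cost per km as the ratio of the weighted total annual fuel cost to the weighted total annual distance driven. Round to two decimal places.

Σ wᵢ·y = 2365150
Σ wᵢ·x = 15021500
Ratio = 2365150 / 15021500 = 0.15745099

0.16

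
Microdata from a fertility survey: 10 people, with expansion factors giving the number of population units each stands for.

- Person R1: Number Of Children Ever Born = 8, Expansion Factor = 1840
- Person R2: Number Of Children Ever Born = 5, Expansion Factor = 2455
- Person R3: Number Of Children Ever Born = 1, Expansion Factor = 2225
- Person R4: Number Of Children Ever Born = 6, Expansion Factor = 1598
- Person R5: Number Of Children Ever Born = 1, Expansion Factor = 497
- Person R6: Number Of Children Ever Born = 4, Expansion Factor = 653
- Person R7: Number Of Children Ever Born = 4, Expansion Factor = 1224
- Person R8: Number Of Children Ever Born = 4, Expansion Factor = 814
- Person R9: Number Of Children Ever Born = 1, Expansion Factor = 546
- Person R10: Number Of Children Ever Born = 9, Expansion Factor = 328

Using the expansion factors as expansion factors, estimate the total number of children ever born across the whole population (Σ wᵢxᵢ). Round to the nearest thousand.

54000

Weighted total = 53567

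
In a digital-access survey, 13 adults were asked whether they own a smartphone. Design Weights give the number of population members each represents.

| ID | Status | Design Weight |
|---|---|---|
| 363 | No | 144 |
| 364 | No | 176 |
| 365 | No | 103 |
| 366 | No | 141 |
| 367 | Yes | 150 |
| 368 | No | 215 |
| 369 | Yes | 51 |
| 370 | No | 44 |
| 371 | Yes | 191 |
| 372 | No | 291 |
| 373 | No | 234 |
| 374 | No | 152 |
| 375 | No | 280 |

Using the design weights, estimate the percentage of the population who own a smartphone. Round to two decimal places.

Sum of weights for 'Yes' = 150 + 51 + 191 = 392
Total weight = 2172
Weighted proportion = 392 / 2172 = 0.18047882 → 18.047882%

18.05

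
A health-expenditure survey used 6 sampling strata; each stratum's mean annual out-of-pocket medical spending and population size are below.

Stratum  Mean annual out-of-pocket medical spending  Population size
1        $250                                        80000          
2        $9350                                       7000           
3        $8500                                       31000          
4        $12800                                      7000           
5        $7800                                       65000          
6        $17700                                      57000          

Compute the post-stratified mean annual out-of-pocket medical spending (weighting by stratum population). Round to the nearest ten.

7910

Σ Nₕ·x̄ₕ = 1954450000
Σ Nₕ = 247000
Overall mean = 1954450000 / 247000 = 7912.753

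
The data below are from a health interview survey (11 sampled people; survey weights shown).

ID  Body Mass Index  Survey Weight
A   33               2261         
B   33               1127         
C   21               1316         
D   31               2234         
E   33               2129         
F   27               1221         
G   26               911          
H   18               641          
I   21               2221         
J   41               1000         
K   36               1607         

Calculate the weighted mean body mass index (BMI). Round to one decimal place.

29.6

Weighted sum = 33×2261 + 33×1127 + 21×1316 + 31×2234 + 33×2129 + 27×1221 + 26×911 + 18×641 + 21×2221 + 41×1000 + 36×1607
  = 74613 + 37191 + 27636 + 69254 + 70257 + 32967 + 23686 + 11538 + 46641 + 41000 + 57852 = 492635
Sum of weights = 2261 + 1127 + 1316 + 2234 + 2129 + 1221 + 911 + 641 + 2221 + 1000 + 1607 = 16668
Weighted mean = 492635 / 16668 = 29.555736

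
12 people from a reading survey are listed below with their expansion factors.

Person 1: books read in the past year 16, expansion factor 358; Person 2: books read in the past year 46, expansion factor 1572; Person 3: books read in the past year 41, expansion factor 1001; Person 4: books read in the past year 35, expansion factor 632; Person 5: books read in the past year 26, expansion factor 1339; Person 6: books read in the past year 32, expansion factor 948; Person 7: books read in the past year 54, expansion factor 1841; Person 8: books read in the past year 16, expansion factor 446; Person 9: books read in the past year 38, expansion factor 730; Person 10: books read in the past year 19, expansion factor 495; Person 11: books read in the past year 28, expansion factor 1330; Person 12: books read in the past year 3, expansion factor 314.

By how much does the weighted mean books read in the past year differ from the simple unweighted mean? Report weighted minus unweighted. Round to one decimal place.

Unweighted sum = 16 + 46 + 41 + 35 + 26 + 32 + 54 + 16 + 38 + 19 + 28 + 3 = 354
Unweighted mean = 354 / 12 = 29.5
Weighted sum = 16×358 + 46×1572 + 41×1001 + 35×632 + 26×1339 + 32×948 + 54×1841 + 16×446 + 38×730 + 19×495 + 28×1330 + 3×314
  = 5728 + 72312 + 41041 + 22120 + 34814 + 30336 + 99414 + 7136 + 27740 + 9405 + 37240 + 942 = 388228
Sum of weights = 11006
Weighted mean = 388228 / 11006 = 35.274214
Difference (weighted minus unweighted) = 5.7742141

5.8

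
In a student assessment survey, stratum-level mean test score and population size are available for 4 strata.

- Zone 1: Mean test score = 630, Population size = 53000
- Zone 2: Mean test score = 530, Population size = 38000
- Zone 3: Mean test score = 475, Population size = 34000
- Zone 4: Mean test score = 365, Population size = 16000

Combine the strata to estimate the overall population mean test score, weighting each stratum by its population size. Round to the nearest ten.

Σ Nₕ·x̄ₕ = 630×53000 + 530×38000 + 475×34000 + 365×16000
  = 33390000 + 20140000 + 16150000 + 5840000 = 75520000
Σ Nₕ = 53000 + 38000 + 34000 + 16000 = 141000
Overall mean = 75520000 / 141000 = 535.60284

540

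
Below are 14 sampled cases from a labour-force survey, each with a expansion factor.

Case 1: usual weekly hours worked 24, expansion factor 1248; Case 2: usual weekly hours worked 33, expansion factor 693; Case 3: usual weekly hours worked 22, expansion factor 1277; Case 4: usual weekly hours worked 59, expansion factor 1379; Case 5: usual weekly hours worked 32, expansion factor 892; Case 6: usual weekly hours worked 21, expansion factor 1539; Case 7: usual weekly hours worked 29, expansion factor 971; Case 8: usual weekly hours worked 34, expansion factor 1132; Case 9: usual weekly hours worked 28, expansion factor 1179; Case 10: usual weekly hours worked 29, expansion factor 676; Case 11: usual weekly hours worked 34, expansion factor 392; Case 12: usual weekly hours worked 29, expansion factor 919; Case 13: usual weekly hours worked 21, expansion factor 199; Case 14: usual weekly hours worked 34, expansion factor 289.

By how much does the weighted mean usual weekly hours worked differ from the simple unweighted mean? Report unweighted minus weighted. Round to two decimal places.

-0.36

Unweighted sum = 429
Unweighted mean = 429 / 14 = 30.642857
Weighted sum = 396386
Sum of weights = 12785
Weighted mean = 396386 / 12785 = 31.003989
Difference (unweighted minus weighted) = -0.36113191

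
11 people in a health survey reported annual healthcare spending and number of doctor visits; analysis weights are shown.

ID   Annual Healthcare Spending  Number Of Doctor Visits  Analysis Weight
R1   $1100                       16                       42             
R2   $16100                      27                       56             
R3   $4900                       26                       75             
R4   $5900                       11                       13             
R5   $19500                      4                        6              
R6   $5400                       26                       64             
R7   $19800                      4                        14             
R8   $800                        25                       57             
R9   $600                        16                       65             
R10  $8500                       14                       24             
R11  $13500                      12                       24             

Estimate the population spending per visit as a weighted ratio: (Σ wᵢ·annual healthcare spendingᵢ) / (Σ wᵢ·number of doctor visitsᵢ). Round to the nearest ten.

Σ wᵢ·y = 1100×42 + 16100×56 + 4900×75 + 5900×13 + 19500×6 + 5400×64 + 19800×14 + 800×57 + 600×65 + 8500×24 + 13500×24
  = 2744400
Σ wᵢ·x = 9110
Ratio = 2744400 / 9110 = 301.25137

300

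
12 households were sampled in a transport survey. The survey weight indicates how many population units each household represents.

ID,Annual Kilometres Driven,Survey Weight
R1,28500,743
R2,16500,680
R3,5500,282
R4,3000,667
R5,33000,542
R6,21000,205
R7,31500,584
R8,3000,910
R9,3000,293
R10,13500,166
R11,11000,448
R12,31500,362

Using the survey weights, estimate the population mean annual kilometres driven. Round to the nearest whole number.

16783

Weighted sum = 28500×743 + 16500×680 + 5500×282 + 3000×667 + 33000×542 + 21000×205 + 31500×584 + 3000×910 + 3000×293 + 13500×166 + 11000×448 + 31500×362
  = 21175500 + 11220000 + 1551000 + 2001000 + 17886000 + 4305000 + 18396000 + 2730000 + 879000 + 2241000 + 4928000 + 11403000 = 98715500
Sum of weights = 743 + 680 + 282 + 667 + 542 + 205 + 584 + 910 + 293 + 166 + 448 + 362 = 5882
Weighted mean = 98715500 / 5882 = 16782.642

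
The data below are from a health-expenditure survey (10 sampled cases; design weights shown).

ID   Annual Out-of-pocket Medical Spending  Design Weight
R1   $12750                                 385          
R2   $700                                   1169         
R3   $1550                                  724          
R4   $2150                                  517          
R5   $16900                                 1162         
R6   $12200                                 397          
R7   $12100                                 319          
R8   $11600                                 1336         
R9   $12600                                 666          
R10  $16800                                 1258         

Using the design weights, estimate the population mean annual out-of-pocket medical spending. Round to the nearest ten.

Weighted sum = 12750×385 + 700×1169 + 1550×724 + 2150×517 + 16900×1162 + 12200×397 + 12100×319 + 11600×1336 + 12600×666 + 16800×1258
  = 4908750 + 818300 + 1122200 + 1111550 + 19637800 + 4843400 + 3859900 + 15497600 + 8391600 + 21134400 = 81325500
Sum of weights = 385 + 1169 + 724 + 517 + 1162 + 397 + 319 + 1336 + 666 + 1258 = 7933
Weighted mean = 81325500 / 7933 = 10251.544

10250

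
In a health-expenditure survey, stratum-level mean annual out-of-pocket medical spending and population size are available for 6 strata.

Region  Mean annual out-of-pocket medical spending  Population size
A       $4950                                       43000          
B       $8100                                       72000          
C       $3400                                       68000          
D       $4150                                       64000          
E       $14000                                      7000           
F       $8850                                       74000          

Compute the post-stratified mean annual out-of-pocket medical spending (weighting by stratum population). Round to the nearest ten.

6240

Σ Nₕ·x̄ₕ = 4950×43000 + 8100×72000 + 3400×68000 + 4150×64000 + 14000×7000 + 8850×74000
  = 2045750000
Σ Nₕ = 328000
Overall mean = 2045750000 / 328000 = 6237.0427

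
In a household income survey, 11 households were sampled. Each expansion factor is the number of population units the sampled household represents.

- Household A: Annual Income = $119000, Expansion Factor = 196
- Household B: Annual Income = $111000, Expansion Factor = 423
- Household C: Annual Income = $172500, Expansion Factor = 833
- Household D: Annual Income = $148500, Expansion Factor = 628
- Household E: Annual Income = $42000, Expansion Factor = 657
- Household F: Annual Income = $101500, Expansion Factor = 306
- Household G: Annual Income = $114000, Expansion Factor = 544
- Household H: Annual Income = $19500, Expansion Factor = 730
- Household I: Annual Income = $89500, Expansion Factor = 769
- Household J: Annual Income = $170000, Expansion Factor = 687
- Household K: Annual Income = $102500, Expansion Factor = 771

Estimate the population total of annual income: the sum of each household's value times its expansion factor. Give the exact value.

Weighted total = 119000×196 + 111000×423 + 172500×833 + 148500×628 + 42000×657 + 101500×306 + 114000×544 + 19500×730 + 89500×769 + 170000×687 + 102500×771
  = 23324000 + 46953000 + 143692500 + 93258000 + 27594000 + 31059000 + 62016000 + 14235000 + 68825500 + 116790000 + 79027500 = 706774500

706774500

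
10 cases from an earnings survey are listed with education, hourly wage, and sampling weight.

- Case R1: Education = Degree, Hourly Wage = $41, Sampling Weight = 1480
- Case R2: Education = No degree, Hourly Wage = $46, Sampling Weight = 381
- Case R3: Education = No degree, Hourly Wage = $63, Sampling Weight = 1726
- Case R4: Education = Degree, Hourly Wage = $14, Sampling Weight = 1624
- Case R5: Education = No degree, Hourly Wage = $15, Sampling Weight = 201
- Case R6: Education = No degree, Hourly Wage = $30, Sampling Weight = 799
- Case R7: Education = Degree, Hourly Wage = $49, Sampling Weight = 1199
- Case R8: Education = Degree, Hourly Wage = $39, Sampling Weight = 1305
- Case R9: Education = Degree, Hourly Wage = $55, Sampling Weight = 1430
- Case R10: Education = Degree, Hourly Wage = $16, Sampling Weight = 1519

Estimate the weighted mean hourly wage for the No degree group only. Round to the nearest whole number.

No degree rows: R2, R3, R5, R6
Weighted sum = 46×381 + 63×1726 + 15×201 + 30×799
  = 153249
Sum of weights = 381 + 1726 + 201 + 799 = 3107
Weighted mean = 153249 / 3107 = 49.323785

49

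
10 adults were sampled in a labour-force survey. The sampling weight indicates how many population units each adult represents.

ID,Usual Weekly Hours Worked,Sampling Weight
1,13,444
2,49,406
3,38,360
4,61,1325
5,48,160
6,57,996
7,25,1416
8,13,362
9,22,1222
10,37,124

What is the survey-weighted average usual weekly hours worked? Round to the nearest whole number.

38

Weighted sum = 13×444 + 49×406 + 38×360 + 61×1325 + 48×160 + 57×996 + 25×1416 + 13×362 + 22×1222 + 37×124
  = 5772 + 19894 + 13680 + 80825 + 7680 + 56772 + 35400 + 4706 + 26884 + 4588 = 256201
Sum of weights = 444 + 406 + 360 + 1325 + 160 + 996 + 1416 + 362 + 1222 + 124 = 6815
Weighted mean = 256201 / 6815 = 37.59369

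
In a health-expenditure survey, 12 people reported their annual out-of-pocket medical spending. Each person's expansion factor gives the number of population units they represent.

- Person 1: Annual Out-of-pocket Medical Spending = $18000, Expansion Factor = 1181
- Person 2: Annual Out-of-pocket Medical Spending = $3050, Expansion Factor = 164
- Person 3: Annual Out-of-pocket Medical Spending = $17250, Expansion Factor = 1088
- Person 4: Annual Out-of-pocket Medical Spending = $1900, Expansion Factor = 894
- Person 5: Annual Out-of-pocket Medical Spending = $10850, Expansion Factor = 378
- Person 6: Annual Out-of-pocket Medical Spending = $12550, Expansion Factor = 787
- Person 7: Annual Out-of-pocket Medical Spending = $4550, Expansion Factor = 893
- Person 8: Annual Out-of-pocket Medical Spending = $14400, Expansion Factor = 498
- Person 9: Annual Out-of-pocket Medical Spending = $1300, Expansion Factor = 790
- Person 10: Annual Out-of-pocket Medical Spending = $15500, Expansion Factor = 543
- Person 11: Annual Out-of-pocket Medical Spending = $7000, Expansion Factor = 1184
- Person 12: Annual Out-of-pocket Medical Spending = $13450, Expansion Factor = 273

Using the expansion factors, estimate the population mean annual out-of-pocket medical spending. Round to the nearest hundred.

10200

Weighted sum = 88840650
Sum of weights = 1181 + 164 + 1088 + 894 + 378 + 787 + 893 + 498 + 790 + 543 + 1184 + 273 = 8673
Weighted mean = 88840650 / 8673 = 10243.359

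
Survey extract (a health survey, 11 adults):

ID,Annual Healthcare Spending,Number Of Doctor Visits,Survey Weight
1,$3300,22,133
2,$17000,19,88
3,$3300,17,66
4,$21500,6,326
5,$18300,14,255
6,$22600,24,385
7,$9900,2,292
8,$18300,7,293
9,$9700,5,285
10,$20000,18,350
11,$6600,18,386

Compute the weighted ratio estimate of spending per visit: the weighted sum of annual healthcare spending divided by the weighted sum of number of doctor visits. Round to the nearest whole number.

1140

Σ wᵢ·y = 3300×133 + 17000×88 + 3300×66 + 21500×326 + 18300×255 + 22600×385 + 9900×292 + 18300×293 + 9700×285 + 20000×350 + 6600×386
  = 438900 + 1496000 + 217800 + 7009000 + 4666500 + 8701000 + 2890800 + 5361900 + 2764500 + 7000000 + 2547600 = 43094000
Σ wᵢ·x = 22×133 + 19×88 + 17×66 + 6×326 + 14×255 + 24×385 + 2×292 + 7×293 + 5×285 + 18×350 + 18×386
  = 37794
Ratio = 43094000 / 37794 = 1140.2339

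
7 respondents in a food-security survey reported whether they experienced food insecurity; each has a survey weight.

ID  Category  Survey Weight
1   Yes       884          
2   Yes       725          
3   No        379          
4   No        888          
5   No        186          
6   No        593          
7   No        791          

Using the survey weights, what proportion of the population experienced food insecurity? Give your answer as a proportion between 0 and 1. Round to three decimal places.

0.362

Sum of weights for 'Yes' = 884 + 725 = 1609
Total weight = 884 + 725 + 379 + 888 + 186 + 593 + 791 = 4446
Weighted proportion = 1609 / 4446 = 0.36189834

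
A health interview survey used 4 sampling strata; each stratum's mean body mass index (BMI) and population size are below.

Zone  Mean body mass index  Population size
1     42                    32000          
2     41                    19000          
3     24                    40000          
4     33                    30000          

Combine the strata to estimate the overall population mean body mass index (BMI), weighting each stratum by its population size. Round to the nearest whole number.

34

Σ Nₕ·x̄ₕ = 42×32000 + 41×19000 + 24×40000 + 33×30000
  = 4073000
Σ Nₕ = 121000
Overall mean = 4073000 / 121000 = 33.661157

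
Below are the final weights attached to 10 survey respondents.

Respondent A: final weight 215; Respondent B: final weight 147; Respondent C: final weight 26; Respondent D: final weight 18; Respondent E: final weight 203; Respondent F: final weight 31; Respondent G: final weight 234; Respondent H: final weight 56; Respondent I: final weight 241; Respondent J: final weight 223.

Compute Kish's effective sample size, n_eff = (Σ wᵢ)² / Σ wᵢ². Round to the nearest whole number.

7

Σ wᵢ = 215 + 147 + 26 + 18 + 203 + 31 + 234 + 56 + 241 + 223 = 1394
Σ wᵢ² = 46225 + 21609 + 676 + 324 + 41209 + 961 + 54756 + 3136 + 58081 + 49729 = 276706
n_eff = 1394² / 276706 = 1943236 / 276706 = 7.0227462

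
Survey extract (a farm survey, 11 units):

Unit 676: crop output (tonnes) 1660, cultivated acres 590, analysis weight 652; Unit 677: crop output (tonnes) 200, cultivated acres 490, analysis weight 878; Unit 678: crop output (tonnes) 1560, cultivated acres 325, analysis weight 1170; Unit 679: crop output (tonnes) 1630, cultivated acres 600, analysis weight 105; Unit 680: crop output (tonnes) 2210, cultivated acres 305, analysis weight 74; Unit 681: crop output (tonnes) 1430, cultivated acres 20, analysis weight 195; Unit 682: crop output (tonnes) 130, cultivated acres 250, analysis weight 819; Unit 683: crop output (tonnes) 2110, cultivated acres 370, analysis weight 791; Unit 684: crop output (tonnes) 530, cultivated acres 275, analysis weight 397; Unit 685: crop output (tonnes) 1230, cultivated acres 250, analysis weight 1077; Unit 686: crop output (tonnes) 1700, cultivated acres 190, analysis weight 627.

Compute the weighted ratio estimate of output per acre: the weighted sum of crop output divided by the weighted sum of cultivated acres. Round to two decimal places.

3.54

Σ wᵢ·y = 8073160
Σ wᵢ·x = 590×652 + 490×878 + 325×1170 + 600×105 + 305×74 + 20×195 + 250×819 + 370×791 + 275×397 + 250×1077 + 190×627
  = 2279595
Ratio = 8073160 / 2279595 = 3.5414887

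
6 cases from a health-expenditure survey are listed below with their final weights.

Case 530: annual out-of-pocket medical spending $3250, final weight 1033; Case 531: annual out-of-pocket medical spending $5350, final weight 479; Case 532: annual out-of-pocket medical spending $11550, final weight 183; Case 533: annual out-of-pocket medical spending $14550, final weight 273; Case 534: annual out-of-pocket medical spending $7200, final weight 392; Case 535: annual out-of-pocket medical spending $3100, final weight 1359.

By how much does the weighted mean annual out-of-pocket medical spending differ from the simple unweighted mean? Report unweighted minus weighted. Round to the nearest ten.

2380

Unweighted sum = 3250 + 5350 + 11550 + 14550 + 7200 + 3100 = 45000
Unweighted mean = 45000 / 6 = 7500
Weighted sum = 3250×1033 + 5350×479 + 11550×183 + 14550×273 + 7200×392 + 3100×1359
  = 3357250 + 2562650 + 2113650 + 3972150 + 2822400 + 4212900 = 19041000
Sum of weights = 1033 + 479 + 183 + 273 + 392 + 1359 = 3719
Weighted mean = 19041000 / 3719 = 5119.9247
Difference (unweighted minus weighted) = 2380.0753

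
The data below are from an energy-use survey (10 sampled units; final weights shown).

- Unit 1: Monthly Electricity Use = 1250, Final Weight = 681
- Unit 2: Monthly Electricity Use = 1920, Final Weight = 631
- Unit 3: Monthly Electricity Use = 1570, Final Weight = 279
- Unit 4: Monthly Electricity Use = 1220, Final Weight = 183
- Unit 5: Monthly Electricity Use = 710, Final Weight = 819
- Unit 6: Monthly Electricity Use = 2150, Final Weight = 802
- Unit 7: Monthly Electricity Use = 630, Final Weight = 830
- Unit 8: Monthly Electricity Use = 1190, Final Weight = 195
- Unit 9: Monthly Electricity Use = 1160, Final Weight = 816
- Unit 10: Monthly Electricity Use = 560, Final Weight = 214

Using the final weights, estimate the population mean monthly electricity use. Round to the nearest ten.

1260

Weighted sum = 1250×681 + 1920×631 + 1570×279 + 1220×183 + 710×819 + 2150×802 + 630×830 + 1190×195 + 1160×816 + 560×214
  = 6851200
Sum of weights = 681 + 631 + 279 + 183 + 819 + 802 + 830 + 195 + 816 + 214 = 5450
Weighted mean = 6851200 / 5450 = 1257.1009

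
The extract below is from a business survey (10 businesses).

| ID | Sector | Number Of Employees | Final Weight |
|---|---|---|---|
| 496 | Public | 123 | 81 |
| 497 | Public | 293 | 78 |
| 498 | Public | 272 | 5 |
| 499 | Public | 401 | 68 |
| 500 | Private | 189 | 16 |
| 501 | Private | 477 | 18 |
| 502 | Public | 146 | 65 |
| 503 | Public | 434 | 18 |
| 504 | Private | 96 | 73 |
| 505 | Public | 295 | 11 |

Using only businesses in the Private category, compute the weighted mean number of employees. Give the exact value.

174

Private rows: 500, 501, 504
Weighted sum = 189×16 + 477×18 + 96×73
  = 3024 + 8586 + 7008 = 18618
Sum of weights = 16 + 18 + 73 = 107
Weighted mean = 18618 / 107 = 174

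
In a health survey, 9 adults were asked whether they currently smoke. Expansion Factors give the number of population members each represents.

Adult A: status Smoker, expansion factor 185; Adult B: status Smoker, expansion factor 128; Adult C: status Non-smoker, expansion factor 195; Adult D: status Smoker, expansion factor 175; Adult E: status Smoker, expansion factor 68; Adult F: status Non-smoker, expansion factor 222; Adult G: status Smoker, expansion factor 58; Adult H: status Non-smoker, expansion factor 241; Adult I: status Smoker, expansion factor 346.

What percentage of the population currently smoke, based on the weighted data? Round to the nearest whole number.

Sum of weights for 'Smoker' = 185 + 128 + 175 + 68 + 58 + 346 = 960
Total weight = 185 + 128 + 195 + 175 + 68 + 222 + 58 + 241 + 346 = 1618
Weighted proportion = 960 / 1618 = 0.59332509 → 59.332509%

59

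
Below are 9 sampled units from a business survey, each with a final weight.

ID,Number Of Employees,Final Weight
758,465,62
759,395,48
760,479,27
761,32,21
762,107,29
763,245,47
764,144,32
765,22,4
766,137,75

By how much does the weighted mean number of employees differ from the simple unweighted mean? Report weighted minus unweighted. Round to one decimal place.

38.6

Unweighted sum = 465 + 395 + 479 + 32 + 107 + 245 + 144 + 22 + 137 = 2026
Unweighted mean = 2026 / 9 = 225.11111
Weighted sum = 465×62 + 395×48 + 479×27 + 32×21 + 107×29 + 245×47 + 144×32 + 22×4 + 137×75
  = 28830 + 18960 + 12933 + 672 + 3103 + 11515 + 4608 + 88 + 10275 = 90984
Sum of weights = 62 + 48 + 27 + 21 + 29 + 47 + 32 + 4 + 75 = 345
Weighted mean = 90984 / 345 = 263.72174
Difference (weighted minus unweighted) = 38.610628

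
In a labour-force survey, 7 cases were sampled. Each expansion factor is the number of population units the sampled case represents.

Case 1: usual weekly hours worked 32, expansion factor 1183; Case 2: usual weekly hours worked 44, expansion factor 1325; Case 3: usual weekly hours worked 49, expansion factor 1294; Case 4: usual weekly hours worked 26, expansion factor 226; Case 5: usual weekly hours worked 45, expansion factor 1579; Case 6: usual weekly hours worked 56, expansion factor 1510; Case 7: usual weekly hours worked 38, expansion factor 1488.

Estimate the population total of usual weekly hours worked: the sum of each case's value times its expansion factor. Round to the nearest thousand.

Weighted total = 32×1183 + 44×1325 + 49×1294 + 26×226 + 45×1579 + 56×1510 + 38×1488
  = 37856 + 58300 + 63406 + 5876 + 71055 + 84560 + 56544 = 377597

378000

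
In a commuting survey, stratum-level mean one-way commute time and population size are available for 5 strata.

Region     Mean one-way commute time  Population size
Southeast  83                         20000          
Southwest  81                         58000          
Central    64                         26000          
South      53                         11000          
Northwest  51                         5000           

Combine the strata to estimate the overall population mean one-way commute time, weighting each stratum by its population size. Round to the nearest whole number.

Σ Nₕ·x̄ₕ = 83×20000 + 81×58000 + 64×26000 + 53×11000 + 51×5000
  = 1660000 + 4698000 + 1664000 + 583000 + 255000 = 8860000
Σ Nₕ = 120000
Overall mean = 8860000 / 120000 = 73.833333

74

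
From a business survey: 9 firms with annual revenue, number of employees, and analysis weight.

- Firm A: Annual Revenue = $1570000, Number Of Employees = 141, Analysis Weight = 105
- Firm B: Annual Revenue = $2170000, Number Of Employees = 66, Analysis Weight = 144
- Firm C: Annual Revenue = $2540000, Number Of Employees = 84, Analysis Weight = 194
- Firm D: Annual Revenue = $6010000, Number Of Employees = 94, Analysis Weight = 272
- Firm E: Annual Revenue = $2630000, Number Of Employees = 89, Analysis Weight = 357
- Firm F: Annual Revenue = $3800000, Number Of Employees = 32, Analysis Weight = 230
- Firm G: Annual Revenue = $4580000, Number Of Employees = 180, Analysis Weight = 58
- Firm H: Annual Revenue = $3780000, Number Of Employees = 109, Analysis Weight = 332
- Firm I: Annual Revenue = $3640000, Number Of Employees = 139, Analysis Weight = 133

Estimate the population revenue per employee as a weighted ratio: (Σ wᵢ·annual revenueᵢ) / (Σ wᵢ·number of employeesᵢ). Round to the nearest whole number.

37686

Σ wᵢ·y = 6422440000
Σ wᵢ·x = 141×105 + 66×144 + 84×194 + 94×272 + 89×357 + 32×230 + 180×58 + 109×332 + 139×133
  = 14805 + 9504 + 16296 + 25568 + 31773 + 7360 + 10440 + 36188 + 18487 = 170421
Ratio = 6422440000 / 170421 = 37685.731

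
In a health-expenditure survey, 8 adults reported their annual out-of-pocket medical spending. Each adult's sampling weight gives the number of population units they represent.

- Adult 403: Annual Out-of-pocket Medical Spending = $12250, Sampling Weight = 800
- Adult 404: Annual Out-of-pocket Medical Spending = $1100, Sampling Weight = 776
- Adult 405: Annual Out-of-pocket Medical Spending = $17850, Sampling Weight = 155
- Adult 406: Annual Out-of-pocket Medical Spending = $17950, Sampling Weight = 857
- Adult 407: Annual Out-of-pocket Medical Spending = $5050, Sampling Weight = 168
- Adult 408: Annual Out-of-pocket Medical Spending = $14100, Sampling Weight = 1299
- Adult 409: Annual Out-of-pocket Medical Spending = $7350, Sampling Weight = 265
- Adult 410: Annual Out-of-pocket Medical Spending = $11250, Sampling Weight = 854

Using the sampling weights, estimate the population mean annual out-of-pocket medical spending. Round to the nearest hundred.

Weighted sum = 12250×800 + 1100×776 + 17850×155 + 17950×857 + 5050×168 + 14100×1299 + 7350×265 + 11250×854
  = 59523050
Sum of weights = 800 + 776 + 155 + 857 + 168 + 1299 + 265 + 854 = 5174
Weighted mean = 59523050 / 5174 = 11504.262

11500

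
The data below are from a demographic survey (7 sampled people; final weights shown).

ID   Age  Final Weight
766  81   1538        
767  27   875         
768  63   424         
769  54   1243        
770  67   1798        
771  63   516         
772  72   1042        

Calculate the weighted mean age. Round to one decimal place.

63.2

Weighted sum = 81×1538 + 27×875 + 63×424 + 54×1243 + 67×1798 + 63×516 + 72×1042
  = 124578 + 23625 + 26712 + 67122 + 120466 + 32508 + 75024 = 470035
Sum of weights = 1538 + 875 + 424 + 1243 + 1798 + 516 + 1042 = 7436
Weighted mean = 470035 / 7436 = 63.210732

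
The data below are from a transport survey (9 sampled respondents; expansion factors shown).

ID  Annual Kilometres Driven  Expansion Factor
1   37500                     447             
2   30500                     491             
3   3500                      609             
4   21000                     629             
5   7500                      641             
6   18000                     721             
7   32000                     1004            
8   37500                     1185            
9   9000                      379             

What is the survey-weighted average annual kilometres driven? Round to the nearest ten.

Weighted sum = 37500×447 + 30500×491 + 3500×609 + 21000×629 + 7500×641 + 18000×721 + 32000×1004 + 37500×1185 + 9000×379
  = 16762500 + 14975500 + 2131500 + 13209000 + 4807500 + 12978000 + 32128000 + 44437500 + 3411000 = 144840500
Sum of weights = 447 + 491 + 609 + 629 + 641 + 721 + 1004 + 1185 + 379 = 6106
Weighted mean = 144840500 / 6106 = 23721.012

23720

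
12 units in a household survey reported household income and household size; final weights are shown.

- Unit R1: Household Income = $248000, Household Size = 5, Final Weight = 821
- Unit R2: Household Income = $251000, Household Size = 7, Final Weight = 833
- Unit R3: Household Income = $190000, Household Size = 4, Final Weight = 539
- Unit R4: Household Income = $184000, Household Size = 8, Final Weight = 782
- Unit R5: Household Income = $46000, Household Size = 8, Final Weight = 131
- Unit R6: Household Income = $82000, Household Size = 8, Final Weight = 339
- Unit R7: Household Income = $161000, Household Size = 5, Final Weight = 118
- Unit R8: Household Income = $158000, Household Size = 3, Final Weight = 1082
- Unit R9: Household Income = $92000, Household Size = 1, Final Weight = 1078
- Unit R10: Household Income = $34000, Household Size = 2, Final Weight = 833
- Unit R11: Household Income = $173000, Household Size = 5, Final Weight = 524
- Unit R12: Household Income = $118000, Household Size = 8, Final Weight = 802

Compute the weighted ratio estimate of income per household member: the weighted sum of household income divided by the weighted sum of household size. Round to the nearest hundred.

Σ wᵢ·y = 248000×821 + 251000×833 + 190000×539 + 184000×782 + 46000×131 + 82000×339 + 161000×118 + 158000×1082 + 92000×1078 + 34000×833 + 173000×524 + 118000×802
  = 203608000 + 209083000 + 102410000 + 143888000 + 6026000 + 27798000 + 18998000 + 170956000 + 99176000 + 28322000 + 90652000 + 94636000 = 1195553000
Σ wᵢ·x = 5×821 + 7×833 + 4×539 + 8×782 + 8×131 + 8×339 + 5×118 + 3×1082 + 1×1078 + 2×833 + 5×524 + 8×802
  = 4105 + 5831 + 2156 + 6256 + 1048 + 2712 + 590 + 3246 + 1078 + 1666 + 2620 + 6416 = 37724
Ratio = 1195553000 / 37724 = 31692.106

31700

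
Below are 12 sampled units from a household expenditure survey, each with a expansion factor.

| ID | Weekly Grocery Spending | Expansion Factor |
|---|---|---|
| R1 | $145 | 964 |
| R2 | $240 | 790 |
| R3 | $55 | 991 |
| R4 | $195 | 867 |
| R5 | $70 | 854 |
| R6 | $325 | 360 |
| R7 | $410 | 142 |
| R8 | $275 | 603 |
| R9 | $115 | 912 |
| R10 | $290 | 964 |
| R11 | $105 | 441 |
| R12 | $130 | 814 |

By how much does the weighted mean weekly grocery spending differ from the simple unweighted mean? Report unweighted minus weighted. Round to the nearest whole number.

25

Unweighted sum = 145 + 240 + 55 + 195 + 70 + 325 + 410 + 275 + 115 + 290 + 105 + 130 = 2355
Unweighted mean = 2355 / 12 = 196.25
Weighted sum = 145×964 + 240×790 + 55×991 + 195×867 + 70×854 + 325×360 + 410×142 + 275×603 + 115×912 + 290×964 + 105×441 + 130×814
  = 139780 + 189600 + 54505 + 169065 + 59780 + 117000 + 58220 + 165825 + 104880 + 279560 + 46305 + 105820 = 1490340
Sum of weights = 964 + 790 + 991 + 867 + 854 + 360 + 142 + 603 + 912 + 964 + 441 + 814 = 8702
Weighted mean = 1490340 / 8702 = 171.26408
Difference (unweighted minus weighted) = 24.985923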